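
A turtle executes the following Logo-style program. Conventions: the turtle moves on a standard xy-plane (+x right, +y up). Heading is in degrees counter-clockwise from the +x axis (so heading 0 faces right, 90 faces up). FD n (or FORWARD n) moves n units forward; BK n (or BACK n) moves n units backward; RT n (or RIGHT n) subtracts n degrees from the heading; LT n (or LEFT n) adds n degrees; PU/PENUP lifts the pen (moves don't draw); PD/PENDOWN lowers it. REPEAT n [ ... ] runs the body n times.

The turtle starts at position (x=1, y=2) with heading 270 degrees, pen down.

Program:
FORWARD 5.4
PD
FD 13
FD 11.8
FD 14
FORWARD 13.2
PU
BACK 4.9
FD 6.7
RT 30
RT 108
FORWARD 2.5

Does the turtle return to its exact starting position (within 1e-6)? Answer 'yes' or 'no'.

Answer: no

Derivation:
Executing turtle program step by step:
Start: pos=(1,2), heading=270, pen down
FD 5.4: (1,2) -> (1,-3.4) [heading=270, draw]
PD: pen down
FD 13: (1,-3.4) -> (1,-16.4) [heading=270, draw]
FD 11.8: (1,-16.4) -> (1,-28.2) [heading=270, draw]
FD 14: (1,-28.2) -> (1,-42.2) [heading=270, draw]
FD 13.2: (1,-42.2) -> (1,-55.4) [heading=270, draw]
PU: pen up
BK 4.9: (1,-55.4) -> (1,-50.5) [heading=270, move]
FD 6.7: (1,-50.5) -> (1,-57.2) [heading=270, move]
RT 30: heading 270 -> 240
RT 108: heading 240 -> 132
FD 2.5: (1,-57.2) -> (-0.673,-55.342) [heading=132, move]
Final: pos=(-0.673,-55.342), heading=132, 5 segment(s) drawn

Start position: (1, 2)
Final position: (-0.673, -55.342)
Distance = 57.367; >= 1e-6 -> NOT closed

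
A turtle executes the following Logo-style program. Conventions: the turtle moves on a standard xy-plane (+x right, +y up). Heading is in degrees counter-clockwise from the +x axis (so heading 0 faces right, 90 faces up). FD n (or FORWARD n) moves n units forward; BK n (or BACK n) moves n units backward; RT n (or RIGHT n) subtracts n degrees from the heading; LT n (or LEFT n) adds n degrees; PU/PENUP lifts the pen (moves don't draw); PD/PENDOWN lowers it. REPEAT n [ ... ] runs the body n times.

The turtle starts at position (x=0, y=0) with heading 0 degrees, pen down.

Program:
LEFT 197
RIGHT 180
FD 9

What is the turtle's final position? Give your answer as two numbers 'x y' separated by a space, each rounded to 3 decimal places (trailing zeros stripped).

Executing turtle program step by step:
Start: pos=(0,0), heading=0, pen down
LT 197: heading 0 -> 197
RT 180: heading 197 -> 17
FD 9: (0,0) -> (8.607,2.631) [heading=17, draw]
Final: pos=(8.607,2.631), heading=17, 1 segment(s) drawn

Answer: 8.607 2.631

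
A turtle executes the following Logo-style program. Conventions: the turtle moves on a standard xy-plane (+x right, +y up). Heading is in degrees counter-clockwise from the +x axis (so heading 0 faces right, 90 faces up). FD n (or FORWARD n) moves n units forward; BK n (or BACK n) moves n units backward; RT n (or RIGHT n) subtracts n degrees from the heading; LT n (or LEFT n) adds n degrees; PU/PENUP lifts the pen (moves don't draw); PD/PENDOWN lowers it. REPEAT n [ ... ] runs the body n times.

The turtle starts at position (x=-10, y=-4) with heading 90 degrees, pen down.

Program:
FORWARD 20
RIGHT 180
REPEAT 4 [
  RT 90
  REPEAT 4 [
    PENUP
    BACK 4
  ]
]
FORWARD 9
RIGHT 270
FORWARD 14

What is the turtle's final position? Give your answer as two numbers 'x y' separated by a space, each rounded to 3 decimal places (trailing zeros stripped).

Executing turtle program step by step:
Start: pos=(-10,-4), heading=90, pen down
FD 20: (-10,-4) -> (-10,16) [heading=90, draw]
RT 180: heading 90 -> 270
REPEAT 4 [
  -- iteration 1/4 --
  RT 90: heading 270 -> 180
  REPEAT 4 [
    -- iteration 1/4 --
    PU: pen up
    BK 4: (-10,16) -> (-6,16) [heading=180, move]
    -- iteration 2/4 --
    PU: pen up
    BK 4: (-6,16) -> (-2,16) [heading=180, move]
    -- iteration 3/4 --
    PU: pen up
    BK 4: (-2,16) -> (2,16) [heading=180, move]
    -- iteration 4/4 --
    PU: pen up
    BK 4: (2,16) -> (6,16) [heading=180, move]
  ]
  -- iteration 2/4 --
  RT 90: heading 180 -> 90
  REPEAT 4 [
    -- iteration 1/4 --
    PU: pen up
    BK 4: (6,16) -> (6,12) [heading=90, move]
    -- iteration 2/4 --
    PU: pen up
    BK 4: (6,12) -> (6,8) [heading=90, move]
    -- iteration 3/4 --
    PU: pen up
    BK 4: (6,8) -> (6,4) [heading=90, move]
    -- iteration 4/4 --
    PU: pen up
    BK 4: (6,4) -> (6,0) [heading=90, move]
  ]
  -- iteration 3/4 --
  RT 90: heading 90 -> 0
  REPEAT 4 [
    -- iteration 1/4 --
    PU: pen up
    BK 4: (6,0) -> (2,0) [heading=0, move]
    -- iteration 2/4 --
    PU: pen up
    BK 4: (2,0) -> (-2,0) [heading=0, move]
    -- iteration 3/4 --
    PU: pen up
    BK 4: (-2,0) -> (-6,0) [heading=0, move]
    -- iteration 4/4 --
    PU: pen up
    BK 4: (-6,0) -> (-10,0) [heading=0, move]
  ]
  -- iteration 4/4 --
  RT 90: heading 0 -> 270
  REPEAT 4 [
    -- iteration 1/4 --
    PU: pen up
    BK 4: (-10,0) -> (-10,4) [heading=270, move]
    -- iteration 2/4 --
    PU: pen up
    BK 4: (-10,4) -> (-10,8) [heading=270, move]
    -- iteration 3/4 --
    PU: pen up
    BK 4: (-10,8) -> (-10,12) [heading=270, move]
    -- iteration 4/4 --
    PU: pen up
    BK 4: (-10,12) -> (-10,16) [heading=270, move]
  ]
]
FD 9: (-10,16) -> (-10,7) [heading=270, move]
RT 270: heading 270 -> 0
FD 14: (-10,7) -> (4,7) [heading=0, move]
Final: pos=(4,7), heading=0, 1 segment(s) drawn

Answer: 4 7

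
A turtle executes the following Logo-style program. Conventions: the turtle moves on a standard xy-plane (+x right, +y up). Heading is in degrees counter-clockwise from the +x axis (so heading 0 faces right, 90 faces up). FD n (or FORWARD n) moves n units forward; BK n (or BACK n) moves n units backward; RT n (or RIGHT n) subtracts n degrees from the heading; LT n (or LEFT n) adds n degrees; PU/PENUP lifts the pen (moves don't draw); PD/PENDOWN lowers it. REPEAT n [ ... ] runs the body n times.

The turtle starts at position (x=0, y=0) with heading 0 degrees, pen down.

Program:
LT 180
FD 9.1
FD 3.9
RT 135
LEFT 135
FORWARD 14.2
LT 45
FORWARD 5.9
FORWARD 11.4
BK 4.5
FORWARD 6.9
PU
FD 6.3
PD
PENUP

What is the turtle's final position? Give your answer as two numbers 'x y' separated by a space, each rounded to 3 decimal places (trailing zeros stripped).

Executing turtle program step by step:
Start: pos=(0,0), heading=0, pen down
LT 180: heading 0 -> 180
FD 9.1: (0,0) -> (-9.1,0) [heading=180, draw]
FD 3.9: (-9.1,0) -> (-13,0) [heading=180, draw]
RT 135: heading 180 -> 45
LT 135: heading 45 -> 180
FD 14.2: (-13,0) -> (-27.2,0) [heading=180, draw]
LT 45: heading 180 -> 225
FD 5.9: (-27.2,0) -> (-31.372,-4.172) [heading=225, draw]
FD 11.4: (-31.372,-4.172) -> (-39.433,-12.233) [heading=225, draw]
BK 4.5: (-39.433,-12.233) -> (-36.251,-9.051) [heading=225, draw]
FD 6.9: (-36.251,-9.051) -> (-41.13,-13.93) [heading=225, draw]
PU: pen up
FD 6.3: (-41.13,-13.93) -> (-45.585,-18.385) [heading=225, move]
PD: pen down
PU: pen up
Final: pos=(-45.585,-18.385), heading=225, 7 segment(s) drawn

Answer: -45.585 -18.385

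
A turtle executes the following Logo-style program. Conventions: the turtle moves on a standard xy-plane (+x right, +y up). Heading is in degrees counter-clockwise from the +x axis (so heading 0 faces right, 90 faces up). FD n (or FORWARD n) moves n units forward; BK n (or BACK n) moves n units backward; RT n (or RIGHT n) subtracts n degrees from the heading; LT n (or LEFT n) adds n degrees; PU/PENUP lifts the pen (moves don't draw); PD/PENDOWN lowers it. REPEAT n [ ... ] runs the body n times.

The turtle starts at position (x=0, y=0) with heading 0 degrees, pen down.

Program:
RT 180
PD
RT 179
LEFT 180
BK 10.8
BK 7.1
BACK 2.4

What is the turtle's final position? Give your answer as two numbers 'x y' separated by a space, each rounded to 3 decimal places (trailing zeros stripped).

Executing turtle program step by step:
Start: pos=(0,0), heading=0, pen down
RT 180: heading 0 -> 180
PD: pen down
RT 179: heading 180 -> 1
LT 180: heading 1 -> 181
BK 10.8: (0,0) -> (10.798,0.188) [heading=181, draw]
BK 7.1: (10.798,0.188) -> (17.897,0.312) [heading=181, draw]
BK 2.4: (17.897,0.312) -> (20.297,0.354) [heading=181, draw]
Final: pos=(20.297,0.354), heading=181, 3 segment(s) drawn

Answer: 20.297 0.354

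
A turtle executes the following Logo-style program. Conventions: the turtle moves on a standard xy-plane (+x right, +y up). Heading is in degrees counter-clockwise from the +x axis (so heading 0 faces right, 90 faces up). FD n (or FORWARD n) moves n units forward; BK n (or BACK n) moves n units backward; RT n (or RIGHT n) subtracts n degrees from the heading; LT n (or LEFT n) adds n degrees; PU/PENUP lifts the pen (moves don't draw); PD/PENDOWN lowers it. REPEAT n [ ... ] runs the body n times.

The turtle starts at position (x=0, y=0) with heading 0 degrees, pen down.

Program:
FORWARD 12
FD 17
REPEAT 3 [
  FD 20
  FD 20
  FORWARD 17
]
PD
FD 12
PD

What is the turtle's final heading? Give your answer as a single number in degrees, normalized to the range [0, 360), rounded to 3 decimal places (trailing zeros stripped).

Executing turtle program step by step:
Start: pos=(0,0), heading=0, pen down
FD 12: (0,0) -> (12,0) [heading=0, draw]
FD 17: (12,0) -> (29,0) [heading=0, draw]
REPEAT 3 [
  -- iteration 1/3 --
  FD 20: (29,0) -> (49,0) [heading=0, draw]
  FD 20: (49,0) -> (69,0) [heading=0, draw]
  FD 17: (69,0) -> (86,0) [heading=0, draw]
  -- iteration 2/3 --
  FD 20: (86,0) -> (106,0) [heading=0, draw]
  FD 20: (106,0) -> (126,0) [heading=0, draw]
  FD 17: (126,0) -> (143,0) [heading=0, draw]
  -- iteration 3/3 --
  FD 20: (143,0) -> (163,0) [heading=0, draw]
  FD 20: (163,0) -> (183,0) [heading=0, draw]
  FD 17: (183,0) -> (200,0) [heading=0, draw]
]
PD: pen down
FD 12: (200,0) -> (212,0) [heading=0, draw]
PD: pen down
Final: pos=(212,0), heading=0, 12 segment(s) drawn

Answer: 0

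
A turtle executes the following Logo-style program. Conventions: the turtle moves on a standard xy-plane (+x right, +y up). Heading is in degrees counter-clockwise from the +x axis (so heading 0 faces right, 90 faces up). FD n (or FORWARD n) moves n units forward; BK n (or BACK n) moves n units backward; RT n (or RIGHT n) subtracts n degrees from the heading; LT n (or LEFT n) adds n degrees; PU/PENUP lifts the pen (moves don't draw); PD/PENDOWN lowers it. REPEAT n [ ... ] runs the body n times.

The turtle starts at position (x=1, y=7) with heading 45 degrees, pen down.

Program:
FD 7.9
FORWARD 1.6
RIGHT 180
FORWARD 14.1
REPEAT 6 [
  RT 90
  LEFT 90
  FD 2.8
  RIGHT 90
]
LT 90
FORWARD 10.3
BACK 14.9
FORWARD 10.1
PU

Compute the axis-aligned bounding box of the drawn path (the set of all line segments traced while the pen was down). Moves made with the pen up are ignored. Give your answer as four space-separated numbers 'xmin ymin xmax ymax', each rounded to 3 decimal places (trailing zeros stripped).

Answer: -13.496 0.495 7.718 13.718

Derivation:
Executing turtle program step by step:
Start: pos=(1,7), heading=45, pen down
FD 7.9: (1,7) -> (6.586,12.586) [heading=45, draw]
FD 1.6: (6.586,12.586) -> (7.718,13.718) [heading=45, draw]
RT 180: heading 45 -> 225
FD 14.1: (7.718,13.718) -> (-2.253,3.747) [heading=225, draw]
REPEAT 6 [
  -- iteration 1/6 --
  RT 90: heading 225 -> 135
  LT 90: heading 135 -> 225
  FD 2.8: (-2.253,3.747) -> (-4.233,1.767) [heading=225, draw]
  RT 90: heading 225 -> 135
  -- iteration 2/6 --
  RT 90: heading 135 -> 45
  LT 90: heading 45 -> 135
  FD 2.8: (-4.233,1.767) -> (-6.212,3.747) [heading=135, draw]
  RT 90: heading 135 -> 45
  -- iteration 3/6 --
  RT 90: heading 45 -> 315
  LT 90: heading 315 -> 45
  FD 2.8: (-6.212,3.747) -> (-4.233,5.727) [heading=45, draw]
  RT 90: heading 45 -> 315
  -- iteration 4/6 --
  RT 90: heading 315 -> 225
  LT 90: heading 225 -> 315
  FD 2.8: (-4.233,5.727) -> (-2.253,3.747) [heading=315, draw]
  RT 90: heading 315 -> 225
  -- iteration 5/6 --
  RT 90: heading 225 -> 135
  LT 90: heading 135 -> 225
  FD 2.8: (-2.253,3.747) -> (-4.233,1.767) [heading=225, draw]
  RT 90: heading 225 -> 135
  -- iteration 6/6 --
  RT 90: heading 135 -> 45
  LT 90: heading 45 -> 135
  FD 2.8: (-4.233,1.767) -> (-6.212,3.747) [heading=135, draw]
  RT 90: heading 135 -> 45
]
LT 90: heading 45 -> 135
FD 10.3: (-6.212,3.747) -> (-13.496,11.031) [heading=135, draw]
BK 14.9: (-13.496,11.031) -> (-2.96,0.495) [heading=135, draw]
FD 10.1: (-2.96,0.495) -> (-10.102,7.636) [heading=135, draw]
PU: pen up
Final: pos=(-10.102,7.636), heading=135, 12 segment(s) drawn

Segment endpoints: x in {-13.496, -10.102, -6.212, -4.233, -4.233, -4.233, -2.96, -2.253, 1, 6.586, 7.718}, y in {0.495, 1.767, 1.767, 3.747, 3.747, 3.747, 5.727, 7, 7.636, 11.031, 12.586, 13.718}
xmin=-13.496, ymin=0.495, xmax=7.718, ymax=13.718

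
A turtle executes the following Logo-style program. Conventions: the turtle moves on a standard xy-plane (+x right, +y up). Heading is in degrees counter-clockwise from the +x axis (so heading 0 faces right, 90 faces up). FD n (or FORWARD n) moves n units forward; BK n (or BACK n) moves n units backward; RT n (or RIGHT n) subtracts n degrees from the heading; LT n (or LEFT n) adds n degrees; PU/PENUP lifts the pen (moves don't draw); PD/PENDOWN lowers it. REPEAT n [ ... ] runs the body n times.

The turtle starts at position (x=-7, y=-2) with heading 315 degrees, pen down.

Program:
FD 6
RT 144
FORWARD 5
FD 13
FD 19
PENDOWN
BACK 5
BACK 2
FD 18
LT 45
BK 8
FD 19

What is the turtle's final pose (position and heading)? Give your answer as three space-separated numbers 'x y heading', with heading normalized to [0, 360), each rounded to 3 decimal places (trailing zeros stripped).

Executing turtle program step by step:
Start: pos=(-7,-2), heading=315, pen down
FD 6: (-7,-2) -> (-2.757,-6.243) [heading=315, draw]
RT 144: heading 315 -> 171
FD 5: (-2.757,-6.243) -> (-7.696,-5.46) [heading=171, draw]
FD 13: (-7.696,-5.46) -> (-20.536,-3.427) [heading=171, draw]
FD 19: (-20.536,-3.427) -> (-39.302,-0.455) [heading=171, draw]
PD: pen down
BK 5: (-39.302,-0.455) -> (-34.363,-1.237) [heading=171, draw]
BK 2: (-34.363,-1.237) -> (-32.388,-1.55) [heading=171, draw]
FD 18: (-32.388,-1.55) -> (-50.166,1.266) [heading=171, draw]
LT 45: heading 171 -> 216
BK 8: (-50.166,1.266) -> (-43.694,5.968) [heading=216, draw]
FD 19: (-43.694,5.968) -> (-59.066,-5.199) [heading=216, draw]
Final: pos=(-59.066,-5.199), heading=216, 9 segment(s) drawn

Answer: -59.066 -5.199 216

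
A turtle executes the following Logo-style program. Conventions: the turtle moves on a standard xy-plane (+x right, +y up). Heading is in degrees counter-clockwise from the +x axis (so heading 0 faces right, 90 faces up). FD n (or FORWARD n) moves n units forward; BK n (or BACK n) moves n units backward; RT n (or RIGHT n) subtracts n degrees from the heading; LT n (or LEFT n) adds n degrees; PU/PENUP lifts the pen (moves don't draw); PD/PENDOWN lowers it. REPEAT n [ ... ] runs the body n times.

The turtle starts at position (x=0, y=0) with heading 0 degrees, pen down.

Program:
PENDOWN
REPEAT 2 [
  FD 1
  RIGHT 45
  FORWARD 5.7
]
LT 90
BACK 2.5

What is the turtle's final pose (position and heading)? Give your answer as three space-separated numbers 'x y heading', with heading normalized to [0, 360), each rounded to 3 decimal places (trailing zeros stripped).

Executing turtle program step by step:
Start: pos=(0,0), heading=0, pen down
PD: pen down
REPEAT 2 [
  -- iteration 1/2 --
  FD 1: (0,0) -> (1,0) [heading=0, draw]
  RT 45: heading 0 -> 315
  FD 5.7: (1,0) -> (5.031,-4.031) [heading=315, draw]
  -- iteration 2/2 --
  FD 1: (5.031,-4.031) -> (5.738,-4.738) [heading=315, draw]
  RT 45: heading 315 -> 270
  FD 5.7: (5.738,-4.738) -> (5.738,-10.438) [heading=270, draw]
]
LT 90: heading 270 -> 0
BK 2.5: (5.738,-10.438) -> (3.238,-10.438) [heading=0, draw]
Final: pos=(3.238,-10.438), heading=0, 5 segment(s) drawn

Answer: 3.238 -10.438 0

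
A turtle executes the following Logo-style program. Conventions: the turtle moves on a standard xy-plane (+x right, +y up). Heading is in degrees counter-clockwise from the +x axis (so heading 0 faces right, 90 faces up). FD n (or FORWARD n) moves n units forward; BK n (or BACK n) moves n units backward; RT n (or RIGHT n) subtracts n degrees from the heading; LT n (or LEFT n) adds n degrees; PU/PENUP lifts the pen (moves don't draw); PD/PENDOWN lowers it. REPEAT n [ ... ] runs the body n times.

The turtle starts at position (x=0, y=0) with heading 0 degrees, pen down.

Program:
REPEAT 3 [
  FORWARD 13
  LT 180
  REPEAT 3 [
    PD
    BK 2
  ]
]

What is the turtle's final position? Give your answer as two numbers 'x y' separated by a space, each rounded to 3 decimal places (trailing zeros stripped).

Executing turtle program step by step:
Start: pos=(0,0), heading=0, pen down
REPEAT 3 [
  -- iteration 1/3 --
  FD 13: (0,0) -> (13,0) [heading=0, draw]
  LT 180: heading 0 -> 180
  REPEAT 3 [
    -- iteration 1/3 --
    PD: pen down
    BK 2: (13,0) -> (15,0) [heading=180, draw]
    -- iteration 2/3 --
    PD: pen down
    BK 2: (15,0) -> (17,0) [heading=180, draw]
    -- iteration 3/3 --
    PD: pen down
    BK 2: (17,0) -> (19,0) [heading=180, draw]
  ]
  -- iteration 2/3 --
  FD 13: (19,0) -> (6,0) [heading=180, draw]
  LT 180: heading 180 -> 0
  REPEAT 3 [
    -- iteration 1/3 --
    PD: pen down
    BK 2: (6,0) -> (4,0) [heading=0, draw]
    -- iteration 2/3 --
    PD: pen down
    BK 2: (4,0) -> (2,0) [heading=0, draw]
    -- iteration 3/3 --
    PD: pen down
    BK 2: (2,0) -> (0,0) [heading=0, draw]
  ]
  -- iteration 3/3 --
  FD 13: (0,0) -> (13,0) [heading=0, draw]
  LT 180: heading 0 -> 180
  REPEAT 3 [
    -- iteration 1/3 --
    PD: pen down
    BK 2: (13,0) -> (15,0) [heading=180, draw]
    -- iteration 2/3 --
    PD: pen down
    BK 2: (15,0) -> (17,0) [heading=180, draw]
    -- iteration 3/3 --
    PD: pen down
    BK 2: (17,0) -> (19,0) [heading=180, draw]
  ]
]
Final: pos=(19,0), heading=180, 12 segment(s) drawn

Answer: 19 0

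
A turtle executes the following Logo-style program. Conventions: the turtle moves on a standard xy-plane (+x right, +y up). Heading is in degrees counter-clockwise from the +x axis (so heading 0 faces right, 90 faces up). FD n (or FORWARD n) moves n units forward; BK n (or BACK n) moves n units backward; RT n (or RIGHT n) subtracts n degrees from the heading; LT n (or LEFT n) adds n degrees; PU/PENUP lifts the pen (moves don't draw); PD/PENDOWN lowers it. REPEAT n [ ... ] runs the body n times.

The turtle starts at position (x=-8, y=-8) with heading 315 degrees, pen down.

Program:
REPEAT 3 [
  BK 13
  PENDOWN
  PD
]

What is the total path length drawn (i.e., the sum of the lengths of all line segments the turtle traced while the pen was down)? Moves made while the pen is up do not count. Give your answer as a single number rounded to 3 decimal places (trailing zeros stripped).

Answer: 39

Derivation:
Executing turtle program step by step:
Start: pos=(-8,-8), heading=315, pen down
REPEAT 3 [
  -- iteration 1/3 --
  BK 13: (-8,-8) -> (-17.192,1.192) [heading=315, draw]
  PD: pen down
  PD: pen down
  -- iteration 2/3 --
  BK 13: (-17.192,1.192) -> (-26.385,10.385) [heading=315, draw]
  PD: pen down
  PD: pen down
  -- iteration 3/3 --
  BK 13: (-26.385,10.385) -> (-35.577,19.577) [heading=315, draw]
  PD: pen down
  PD: pen down
]
Final: pos=(-35.577,19.577), heading=315, 3 segment(s) drawn

Segment lengths:
  seg 1: (-8,-8) -> (-17.192,1.192), length = 13
  seg 2: (-17.192,1.192) -> (-26.385,10.385), length = 13
  seg 3: (-26.385,10.385) -> (-35.577,19.577), length = 13
Total = 39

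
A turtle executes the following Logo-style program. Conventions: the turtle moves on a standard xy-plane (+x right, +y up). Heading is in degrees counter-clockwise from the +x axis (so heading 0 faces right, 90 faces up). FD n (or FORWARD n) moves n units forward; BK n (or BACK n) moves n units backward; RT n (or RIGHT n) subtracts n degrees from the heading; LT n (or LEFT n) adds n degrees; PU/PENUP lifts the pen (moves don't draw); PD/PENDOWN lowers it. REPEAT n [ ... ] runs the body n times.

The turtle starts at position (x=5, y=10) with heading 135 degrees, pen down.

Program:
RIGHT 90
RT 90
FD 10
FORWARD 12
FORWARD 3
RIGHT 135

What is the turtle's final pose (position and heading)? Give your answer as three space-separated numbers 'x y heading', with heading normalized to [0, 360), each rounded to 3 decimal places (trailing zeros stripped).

Answer: 22.678 -7.678 180

Derivation:
Executing turtle program step by step:
Start: pos=(5,10), heading=135, pen down
RT 90: heading 135 -> 45
RT 90: heading 45 -> 315
FD 10: (5,10) -> (12.071,2.929) [heading=315, draw]
FD 12: (12.071,2.929) -> (20.556,-5.556) [heading=315, draw]
FD 3: (20.556,-5.556) -> (22.678,-7.678) [heading=315, draw]
RT 135: heading 315 -> 180
Final: pos=(22.678,-7.678), heading=180, 3 segment(s) drawn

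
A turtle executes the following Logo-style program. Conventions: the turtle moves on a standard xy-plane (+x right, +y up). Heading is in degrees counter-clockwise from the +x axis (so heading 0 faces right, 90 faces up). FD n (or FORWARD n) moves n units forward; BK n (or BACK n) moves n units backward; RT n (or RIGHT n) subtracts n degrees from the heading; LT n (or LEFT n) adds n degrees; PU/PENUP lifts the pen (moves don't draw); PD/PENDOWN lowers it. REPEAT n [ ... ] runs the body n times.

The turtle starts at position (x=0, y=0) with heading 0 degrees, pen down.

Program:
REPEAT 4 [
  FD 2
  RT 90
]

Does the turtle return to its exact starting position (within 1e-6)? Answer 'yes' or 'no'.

Executing turtle program step by step:
Start: pos=(0,0), heading=0, pen down
REPEAT 4 [
  -- iteration 1/4 --
  FD 2: (0,0) -> (2,0) [heading=0, draw]
  RT 90: heading 0 -> 270
  -- iteration 2/4 --
  FD 2: (2,0) -> (2,-2) [heading=270, draw]
  RT 90: heading 270 -> 180
  -- iteration 3/4 --
  FD 2: (2,-2) -> (0,-2) [heading=180, draw]
  RT 90: heading 180 -> 90
  -- iteration 4/4 --
  FD 2: (0,-2) -> (0,0) [heading=90, draw]
  RT 90: heading 90 -> 0
]
Final: pos=(0,0), heading=0, 4 segment(s) drawn

Start position: (0, 0)
Final position: (0, 0)
Distance = 0; < 1e-6 -> CLOSED

Answer: yes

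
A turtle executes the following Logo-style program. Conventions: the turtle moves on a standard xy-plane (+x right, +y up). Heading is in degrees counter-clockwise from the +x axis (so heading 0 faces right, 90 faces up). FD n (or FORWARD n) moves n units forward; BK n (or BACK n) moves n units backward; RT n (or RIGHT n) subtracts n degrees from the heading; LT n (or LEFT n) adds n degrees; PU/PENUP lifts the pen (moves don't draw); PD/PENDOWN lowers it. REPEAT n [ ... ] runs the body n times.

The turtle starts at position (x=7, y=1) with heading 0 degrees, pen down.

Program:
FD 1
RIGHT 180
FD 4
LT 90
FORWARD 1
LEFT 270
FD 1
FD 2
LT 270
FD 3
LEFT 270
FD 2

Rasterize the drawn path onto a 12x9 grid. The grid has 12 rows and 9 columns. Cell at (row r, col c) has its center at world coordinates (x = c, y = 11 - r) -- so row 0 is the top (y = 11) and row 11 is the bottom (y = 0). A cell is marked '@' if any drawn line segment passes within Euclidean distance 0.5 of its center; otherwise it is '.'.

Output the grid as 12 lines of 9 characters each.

Answer: .........
.........
.........
.........
.........
.........
.........
.........
.@@@.....
.@.......
.@..@@@@@
.@@@@....

Derivation:
Segment 0: (7,1) -> (8,1)
Segment 1: (8,1) -> (4,1)
Segment 2: (4,1) -> (4,-0)
Segment 3: (4,-0) -> (3,-0)
Segment 4: (3,-0) -> (1,-0)
Segment 5: (1,-0) -> (1,3)
Segment 6: (1,3) -> (3,3)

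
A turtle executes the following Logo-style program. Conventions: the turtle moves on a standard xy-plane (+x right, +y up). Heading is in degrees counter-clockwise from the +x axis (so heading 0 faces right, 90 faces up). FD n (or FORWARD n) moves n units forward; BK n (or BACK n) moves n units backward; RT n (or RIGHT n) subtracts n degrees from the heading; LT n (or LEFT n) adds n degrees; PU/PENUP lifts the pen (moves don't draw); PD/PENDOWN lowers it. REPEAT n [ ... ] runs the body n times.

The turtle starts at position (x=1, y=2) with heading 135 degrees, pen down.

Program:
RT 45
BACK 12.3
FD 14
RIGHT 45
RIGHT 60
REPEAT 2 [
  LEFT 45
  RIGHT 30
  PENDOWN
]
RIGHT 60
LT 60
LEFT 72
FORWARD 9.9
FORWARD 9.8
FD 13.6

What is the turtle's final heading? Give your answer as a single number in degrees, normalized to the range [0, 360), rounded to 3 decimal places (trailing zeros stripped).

Answer: 87

Derivation:
Executing turtle program step by step:
Start: pos=(1,2), heading=135, pen down
RT 45: heading 135 -> 90
BK 12.3: (1,2) -> (1,-10.3) [heading=90, draw]
FD 14: (1,-10.3) -> (1,3.7) [heading=90, draw]
RT 45: heading 90 -> 45
RT 60: heading 45 -> 345
REPEAT 2 [
  -- iteration 1/2 --
  LT 45: heading 345 -> 30
  RT 30: heading 30 -> 0
  PD: pen down
  -- iteration 2/2 --
  LT 45: heading 0 -> 45
  RT 30: heading 45 -> 15
  PD: pen down
]
RT 60: heading 15 -> 315
LT 60: heading 315 -> 15
LT 72: heading 15 -> 87
FD 9.9: (1,3.7) -> (1.518,13.586) [heading=87, draw]
FD 9.8: (1.518,13.586) -> (2.031,23.373) [heading=87, draw]
FD 13.6: (2.031,23.373) -> (2.743,36.954) [heading=87, draw]
Final: pos=(2.743,36.954), heading=87, 5 segment(s) drawn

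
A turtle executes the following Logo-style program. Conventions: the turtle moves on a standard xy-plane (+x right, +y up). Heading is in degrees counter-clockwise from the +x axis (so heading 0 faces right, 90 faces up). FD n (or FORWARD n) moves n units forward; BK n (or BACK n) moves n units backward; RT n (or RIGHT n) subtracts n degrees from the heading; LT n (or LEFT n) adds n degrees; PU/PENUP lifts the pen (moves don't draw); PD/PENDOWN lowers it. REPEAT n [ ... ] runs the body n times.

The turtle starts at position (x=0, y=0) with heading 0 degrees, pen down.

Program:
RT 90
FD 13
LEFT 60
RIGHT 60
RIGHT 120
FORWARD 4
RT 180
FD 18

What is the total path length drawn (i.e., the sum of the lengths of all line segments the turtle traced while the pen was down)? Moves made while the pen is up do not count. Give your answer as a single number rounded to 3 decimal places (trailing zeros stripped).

Answer: 35

Derivation:
Executing turtle program step by step:
Start: pos=(0,0), heading=0, pen down
RT 90: heading 0 -> 270
FD 13: (0,0) -> (0,-13) [heading=270, draw]
LT 60: heading 270 -> 330
RT 60: heading 330 -> 270
RT 120: heading 270 -> 150
FD 4: (0,-13) -> (-3.464,-11) [heading=150, draw]
RT 180: heading 150 -> 330
FD 18: (-3.464,-11) -> (12.124,-20) [heading=330, draw]
Final: pos=(12.124,-20), heading=330, 3 segment(s) drawn

Segment lengths:
  seg 1: (0,0) -> (0,-13), length = 13
  seg 2: (0,-13) -> (-3.464,-11), length = 4
  seg 3: (-3.464,-11) -> (12.124,-20), length = 18
Total = 35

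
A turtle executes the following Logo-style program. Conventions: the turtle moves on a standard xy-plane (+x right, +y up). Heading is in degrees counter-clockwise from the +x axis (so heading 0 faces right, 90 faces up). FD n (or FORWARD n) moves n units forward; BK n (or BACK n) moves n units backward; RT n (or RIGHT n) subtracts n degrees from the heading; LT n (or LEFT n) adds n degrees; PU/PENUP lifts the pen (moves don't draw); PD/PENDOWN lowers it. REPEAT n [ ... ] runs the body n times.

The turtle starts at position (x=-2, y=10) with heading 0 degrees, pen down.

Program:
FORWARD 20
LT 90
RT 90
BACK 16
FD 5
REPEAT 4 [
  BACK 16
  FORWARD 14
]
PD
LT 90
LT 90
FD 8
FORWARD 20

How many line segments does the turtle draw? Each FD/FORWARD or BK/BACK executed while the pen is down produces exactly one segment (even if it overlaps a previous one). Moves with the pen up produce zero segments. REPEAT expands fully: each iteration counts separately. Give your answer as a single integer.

Executing turtle program step by step:
Start: pos=(-2,10), heading=0, pen down
FD 20: (-2,10) -> (18,10) [heading=0, draw]
LT 90: heading 0 -> 90
RT 90: heading 90 -> 0
BK 16: (18,10) -> (2,10) [heading=0, draw]
FD 5: (2,10) -> (7,10) [heading=0, draw]
REPEAT 4 [
  -- iteration 1/4 --
  BK 16: (7,10) -> (-9,10) [heading=0, draw]
  FD 14: (-9,10) -> (5,10) [heading=0, draw]
  -- iteration 2/4 --
  BK 16: (5,10) -> (-11,10) [heading=0, draw]
  FD 14: (-11,10) -> (3,10) [heading=0, draw]
  -- iteration 3/4 --
  BK 16: (3,10) -> (-13,10) [heading=0, draw]
  FD 14: (-13,10) -> (1,10) [heading=0, draw]
  -- iteration 4/4 --
  BK 16: (1,10) -> (-15,10) [heading=0, draw]
  FD 14: (-15,10) -> (-1,10) [heading=0, draw]
]
PD: pen down
LT 90: heading 0 -> 90
LT 90: heading 90 -> 180
FD 8: (-1,10) -> (-9,10) [heading=180, draw]
FD 20: (-9,10) -> (-29,10) [heading=180, draw]
Final: pos=(-29,10), heading=180, 13 segment(s) drawn
Segments drawn: 13

Answer: 13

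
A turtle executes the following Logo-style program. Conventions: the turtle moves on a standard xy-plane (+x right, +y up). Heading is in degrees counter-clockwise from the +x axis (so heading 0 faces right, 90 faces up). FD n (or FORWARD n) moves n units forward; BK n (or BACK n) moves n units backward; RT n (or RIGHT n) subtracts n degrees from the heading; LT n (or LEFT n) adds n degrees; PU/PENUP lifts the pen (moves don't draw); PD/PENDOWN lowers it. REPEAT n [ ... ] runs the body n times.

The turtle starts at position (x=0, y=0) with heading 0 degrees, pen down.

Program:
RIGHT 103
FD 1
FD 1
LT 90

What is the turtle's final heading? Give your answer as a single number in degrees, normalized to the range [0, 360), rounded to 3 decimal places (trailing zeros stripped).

Executing turtle program step by step:
Start: pos=(0,0), heading=0, pen down
RT 103: heading 0 -> 257
FD 1: (0,0) -> (-0.225,-0.974) [heading=257, draw]
FD 1: (-0.225,-0.974) -> (-0.45,-1.949) [heading=257, draw]
LT 90: heading 257 -> 347
Final: pos=(-0.45,-1.949), heading=347, 2 segment(s) drawn

Answer: 347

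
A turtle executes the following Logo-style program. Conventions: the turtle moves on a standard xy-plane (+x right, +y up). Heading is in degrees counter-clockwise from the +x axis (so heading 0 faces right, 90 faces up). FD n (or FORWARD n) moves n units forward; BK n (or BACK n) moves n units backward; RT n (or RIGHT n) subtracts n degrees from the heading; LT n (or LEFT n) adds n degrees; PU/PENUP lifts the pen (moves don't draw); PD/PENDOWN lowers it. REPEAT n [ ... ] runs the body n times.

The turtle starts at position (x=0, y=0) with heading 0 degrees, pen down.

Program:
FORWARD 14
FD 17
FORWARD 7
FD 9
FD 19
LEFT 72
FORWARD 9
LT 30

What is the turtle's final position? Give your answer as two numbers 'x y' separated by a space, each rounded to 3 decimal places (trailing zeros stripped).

Answer: 68.781 8.56

Derivation:
Executing turtle program step by step:
Start: pos=(0,0), heading=0, pen down
FD 14: (0,0) -> (14,0) [heading=0, draw]
FD 17: (14,0) -> (31,0) [heading=0, draw]
FD 7: (31,0) -> (38,0) [heading=0, draw]
FD 9: (38,0) -> (47,0) [heading=0, draw]
FD 19: (47,0) -> (66,0) [heading=0, draw]
LT 72: heading 0 -> 72
FD 9: (66,0) -> (68.781,8.56) [heading=72, draw]
LT 30: heading 72 -> 102
Final: pos=(68.781,8.56), heading=102, 6 segment(s) drawn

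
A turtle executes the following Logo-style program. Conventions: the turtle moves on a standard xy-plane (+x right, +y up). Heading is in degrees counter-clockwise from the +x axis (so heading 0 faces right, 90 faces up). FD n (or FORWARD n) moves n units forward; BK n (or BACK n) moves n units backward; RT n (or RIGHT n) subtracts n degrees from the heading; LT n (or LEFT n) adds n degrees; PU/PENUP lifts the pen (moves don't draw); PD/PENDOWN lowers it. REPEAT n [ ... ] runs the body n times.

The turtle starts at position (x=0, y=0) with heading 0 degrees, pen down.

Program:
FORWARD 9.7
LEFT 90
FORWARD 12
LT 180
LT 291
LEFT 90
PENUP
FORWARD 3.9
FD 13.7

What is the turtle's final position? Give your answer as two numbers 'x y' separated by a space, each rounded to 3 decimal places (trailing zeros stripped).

Executing turtle program step by step:
Start: pos=(0,0), heading=0, pen down
FD 9.7: (0,0) -> (9.7,0) [heading=0, draw]
LT 90: heading 0 -> 90
FD 12: (9.7,0) -> (9.7,12) [heading=90, draw]
LT 180: heading 90 -> 270
LT 291: heading 270 -> 201
LT 90: heading 201 -> 291
PU: pen up
FD 3.9: (9.7,12) -> (11.098,8.359) [heading=291, move]
FD 13.7: (11.098,8.359) -> (16.007,-4.431) [heading=291, move]
Final: pos=(16.007,-4.431), heading=291, 2 segment(s) drawn

Answer: 16.007 -4.431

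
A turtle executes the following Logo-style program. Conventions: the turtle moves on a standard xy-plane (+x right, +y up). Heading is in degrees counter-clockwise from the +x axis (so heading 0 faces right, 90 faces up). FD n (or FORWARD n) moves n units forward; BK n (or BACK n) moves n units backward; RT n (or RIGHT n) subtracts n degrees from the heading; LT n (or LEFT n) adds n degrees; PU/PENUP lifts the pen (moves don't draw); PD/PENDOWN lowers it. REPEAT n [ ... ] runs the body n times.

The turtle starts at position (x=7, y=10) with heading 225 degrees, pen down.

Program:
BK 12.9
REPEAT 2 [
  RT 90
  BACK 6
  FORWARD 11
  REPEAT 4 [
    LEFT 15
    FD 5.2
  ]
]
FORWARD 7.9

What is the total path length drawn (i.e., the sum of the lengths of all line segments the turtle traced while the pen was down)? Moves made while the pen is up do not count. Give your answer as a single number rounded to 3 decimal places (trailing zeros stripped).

Executing turtle program step by step:
Start: pos=(7,10), heading=225, pen down
BK 12.9: (7,10) -> (16.122,19.122) [heading=225, draw]
REPEAT 2 [
  -- iteration 1/2 --
  RT 90: heading 225 -> 135
  BK 6: (16.122,19.122) -> (20.364,14.879) [heading=135, draw]
  FD 11: (20.364,14.879) -> (12.586,22.657) [heading=135, draw]
  REPEAT 4 [
    -- iteration 1/4 --
    LT 15: heading 135 -> 150
    FD 5.2: (12.586,22.657) -> (8.083,25.257) [heading=150, draw]
    -- iteration 2/4 --
    LT 15: heading 150 -> 165
    FD 5.2: (8.083,25.257) -> (3.06,26.603) [heading=165, draw]
    -- iteration 3/4 --
    LT 15: heading 165 -> 180
    FD 5.2: (3.06,26.603) -> (-2.14,26.603) [heading=180, draw]
    -- iteration 4/4 --
    LT 15: heading 180 -> 195
    FD 5.2: (-2.14,26.603) -> (-7.163,25.257) [heading=195, draw]
  ]
  -- iteration 2/2 --
  RT 90: heading 195 -> 105
  BK 6: (-7.163,25.257) -> (-5.61,19.462) [heading=105, draw]
  FD 11: (-5.61,19.462) -> (-8.457,30.087) [heading=105, draw]
  REPEAT 4 [
    -- iteration 1/4 --
    LT 15: heading 105 -> 120
    FD 5.2: (-8.457,30.087) -> (-11.057,34.59) [heading=120, draw]
    -- iteration 2/4 --
    LT 15: heading 120 -> 135
    FD 5.2: (-11.057,34.59) -> (-14.734,38.267) [heading=135, draw]
    -- iteration 3/4 --
    LT 15: heading 135 -> 150
    FD 5.2: (-14.734,38.267) -> (-19.237,40.867) [heading=150, draw]
    -- iteration 4/4 --
    LT 15: heading 150 -> 165
    FD 5.2: (-19.237,40.867) -> (-24.26,42.213) [heading=165, draw]
  ]
]
FD 7.9: (-24.26,42.213) -> (-31.891,44.258) [heading=165, draw]
Final: pos=(-31.891,44.258), heading=165, 14 segment(s) drawn

Segment lengths:
  seg 1: (7,10) -> (16.122,19.122), length = 12.9
  seg 2: (16.122,19.122) -> (20.364,14.879), length = 6
  seg 3: (20.364,14.879) -> (12.586,22.657), length = 11
  seg 4: (12.586,22.657) -> (8.083,25.257), length = 5.2
  seg 5: (8.083,25.257) -> (3.06,26.603), length = 5.2
  seg 6: (3.06,26.603) -> (-2.14,26.603), length = 5.2
  seg 7: (-2.14,26.603) -> (-7.163,25.257), length = 5.2
  seg 8: (-7.163,25.257) -> (-5.61,19.462), length = 6
  seg 9: (-5.61,19.462) -> (-8.457,30.087), length = 11
  seg 10: (-8.457,30.087) -> (-11.057,34.59), length = 5.2
  seg 11: (-11.057,34.59) -> (-14.734,38.267), length = 5.2
  seg 12: (-14.734,38.267) -> (-19.237,40.867), length = 5.2
  seg 13: (-19.237,40.867) -> (-24.26,42.213), length = 5.2
  seg 14: (-24.26,42.213) -> (-31.891,44.258), length = 7.9
Total = 96.4

Answer: 96.4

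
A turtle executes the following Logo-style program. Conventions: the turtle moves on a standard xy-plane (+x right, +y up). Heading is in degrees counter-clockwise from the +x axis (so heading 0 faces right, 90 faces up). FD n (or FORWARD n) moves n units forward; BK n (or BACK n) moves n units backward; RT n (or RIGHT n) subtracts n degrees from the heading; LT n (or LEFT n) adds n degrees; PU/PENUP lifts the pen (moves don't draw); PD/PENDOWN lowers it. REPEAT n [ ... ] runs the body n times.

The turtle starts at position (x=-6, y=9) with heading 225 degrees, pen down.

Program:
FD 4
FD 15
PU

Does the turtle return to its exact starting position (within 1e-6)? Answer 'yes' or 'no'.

Executing turtle program step by step:
Start: pos=(-6,9), heading=225, pen down
FD 4: (-6,9) -> (-8.828,6.172) [heading=225, draw]
FD 15: (-8.828,6.172) -> (-19.435,-4.435) [heading=225, draw]
PU: pen up
Final: pos=(-19.435,-4.435), heading=225, 2 segment(s) drawn

Start position: (-6, 9)
Final position: (-19.435, -4.435)
Distance = 19; >= 1e-6 -> NOT closed

Answer: no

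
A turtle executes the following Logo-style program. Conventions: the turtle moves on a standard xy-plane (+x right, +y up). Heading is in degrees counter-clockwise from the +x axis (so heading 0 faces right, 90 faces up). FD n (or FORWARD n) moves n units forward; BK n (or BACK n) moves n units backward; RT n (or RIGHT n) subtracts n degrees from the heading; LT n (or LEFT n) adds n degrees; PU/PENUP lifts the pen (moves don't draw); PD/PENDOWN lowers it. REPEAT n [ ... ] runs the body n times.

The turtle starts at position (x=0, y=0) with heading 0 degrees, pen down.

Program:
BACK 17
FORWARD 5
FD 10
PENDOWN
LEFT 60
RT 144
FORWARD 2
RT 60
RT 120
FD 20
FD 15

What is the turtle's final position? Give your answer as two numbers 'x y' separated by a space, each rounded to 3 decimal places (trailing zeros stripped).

Answer: -5.449 32.819

Derivation:
Executing turtle program step by step:
Start: pos=(0,0), heading=0, pen down
BK 17: (0,0) -> (-17,0) [heading=0, draw]
FD 5: (-17,0) -> (-12,0) [heading=0, draw]
FD 10: (-12,0) -> (-2,0) [heading=0, draw]
PD: pen down
LT 60: heading 0 -> 60
RT 144: heading 60 -> 276
FD 2: (-2,0) -> (-1.791,-1.989) [heading=276, draw]
RT 60: heading 276 -> 216
RT 120: heading 216 -> 96
FD 20: (-1.791,-1.989) -> (-3.882,17.901) [heading=96, draw]
FD 15: (-3.882,17.901) -> (-5.449,32.819) [heading=96, draw]
Final: pos=(-5.449,32.819), heading=96, 6 segment(s) drawn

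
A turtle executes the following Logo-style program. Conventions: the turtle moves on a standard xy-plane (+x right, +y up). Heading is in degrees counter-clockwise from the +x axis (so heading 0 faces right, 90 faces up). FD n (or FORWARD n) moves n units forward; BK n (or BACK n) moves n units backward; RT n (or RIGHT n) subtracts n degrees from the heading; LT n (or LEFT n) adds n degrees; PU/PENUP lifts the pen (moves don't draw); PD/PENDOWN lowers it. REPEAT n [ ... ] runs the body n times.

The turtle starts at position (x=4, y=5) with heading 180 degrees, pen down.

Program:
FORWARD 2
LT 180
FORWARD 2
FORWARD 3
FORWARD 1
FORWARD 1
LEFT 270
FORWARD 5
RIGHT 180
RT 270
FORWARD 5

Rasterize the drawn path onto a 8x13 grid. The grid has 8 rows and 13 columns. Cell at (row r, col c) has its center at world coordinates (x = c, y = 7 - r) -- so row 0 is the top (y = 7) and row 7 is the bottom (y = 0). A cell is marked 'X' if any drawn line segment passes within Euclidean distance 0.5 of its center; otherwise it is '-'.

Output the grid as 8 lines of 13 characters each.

Answer: -------------
-------------
--XXXXXXXX---
---------X---
---------X---
---------X---
---------X---
----XXXXXX---

Derivation:
Segment 0: (4,5) -> (2,5)
Segment 1: (2,5) -> (4,5)
Segment 2: (4,5) -> (7,5)
Segment 3: (7,5) -> (8,5)
Segment 4: (8,5) -> (9,5)
Segment 5: (9,5) -> (9,-0)
Segment 6: (9,-0) -> (4,-0)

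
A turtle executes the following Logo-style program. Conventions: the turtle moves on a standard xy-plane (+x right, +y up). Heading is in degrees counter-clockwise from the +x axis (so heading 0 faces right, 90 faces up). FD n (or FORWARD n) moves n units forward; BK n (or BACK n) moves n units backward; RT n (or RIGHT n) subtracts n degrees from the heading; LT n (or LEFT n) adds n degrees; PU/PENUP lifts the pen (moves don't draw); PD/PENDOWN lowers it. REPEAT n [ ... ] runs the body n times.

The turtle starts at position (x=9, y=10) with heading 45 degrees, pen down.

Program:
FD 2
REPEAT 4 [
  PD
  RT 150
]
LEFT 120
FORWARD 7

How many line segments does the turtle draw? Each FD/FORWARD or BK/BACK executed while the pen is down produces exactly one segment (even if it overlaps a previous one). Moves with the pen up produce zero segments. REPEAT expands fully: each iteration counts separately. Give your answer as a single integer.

Executing turtle program step by step:
Start: pos=(9,10), heading=45, pen down
FD 2: (9,10) -> (10.414,11.414) [heading=45, draw]
REPEAT 4 [
  -- iteration 1/4 --
  PD: pen down
  RT 150: heading 45 -> 255
  -- iteration 2/4 --
  PD: pen down
  RT 150: heading 255 -> 105
  -- iteration 3/4 --
  PD: pen down
  RT 150: heading 105 -> 315
  -- iteration 4/4 --
  PD: pen down
  RT 150: heading 315 -> 165
]
LT 120: heading 165 -> 285
FD 7: (10.414,11.414) -> (12.226,4.653) [heading=285, draw]
Final: pos=(12.226,4.653), heading=285, 2 segment(s) drawn
Segments drawn: 2

Answer: 2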